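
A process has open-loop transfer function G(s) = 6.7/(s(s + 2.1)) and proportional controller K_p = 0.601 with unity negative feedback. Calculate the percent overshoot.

14.5%

The closed-loop denominator s² + 2.1s + 4.027 gives ω_n = √4.027 = 2.007 and ζ = 2.1/(2ω_n) = 0.5233.
%OS = 100·exp(−πζ/√(1−ζ²)) = 100·exp(−π·0.5233/√0.7262) = 14.5%.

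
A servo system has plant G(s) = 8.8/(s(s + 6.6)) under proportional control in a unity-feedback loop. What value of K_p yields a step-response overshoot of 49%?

From %OS = 100·exp(−πζ/√(1−ζ²)) = 49%, ζ = −ln(0.49)/√(π²+ln²(0.49)) = 0.2214.
Characteristic equation s² + 6.6s + 8.8K_p = 0 gives ζ = 6.6/(2√(8.8K_p)).
Setting ζ = 0.2214: √(8.8K_p) = 6.6/(2·0.2214) = 14.9, so K_p = 222.1/8.8 = 25.2.

K_p = 25.2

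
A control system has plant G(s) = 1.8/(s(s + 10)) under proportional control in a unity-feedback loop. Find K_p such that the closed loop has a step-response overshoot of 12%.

K_p = 44.4

From %OS = 100·exp(−πζ/√(1−ζ²)) = 12%, ζ = −ln(0.12)/√(π²+ln²(0.12)) = 0.5594.
Characteristic equation s² + 10s + 1.8K_p = 0 gives ζ = 10/(2√(1.8K_p)).
Setting ζ = 0.5594: √(1.8K_p) = 10/(2·0.5594) = 8.938, so K_p = 79.89/1.8 = 44.4.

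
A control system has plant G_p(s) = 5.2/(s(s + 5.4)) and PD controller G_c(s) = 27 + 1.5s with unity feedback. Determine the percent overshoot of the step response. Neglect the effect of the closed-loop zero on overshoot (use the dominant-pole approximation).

12.2%

Forward path: (27 + 1.5s)·5.2/(s(s+5.4)). The closed-loop characteristic equation is s² + (5.4 + 5.2·1.5)s + 5.2·27 = 0.
That is s² + 13.2s + 140.4 = 0, so ω_n = 11.85 rad/s and ζ = 13.2/(2·11.85) = 0.557.
%OS = 100·exp(−πζ/√(1−ζ²)) = 12.2%.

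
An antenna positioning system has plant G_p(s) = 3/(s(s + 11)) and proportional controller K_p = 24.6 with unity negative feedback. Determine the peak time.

The closed-loop denominator s² + 11s + 73.8 gives ω_n = √73.8 = 8.591 and ζ = 11/(2ω_n) = 0.6402.
Damped frequency ω_d = ω_n√(1−ζ²) = 6.599 rad/s, so peak time T_p = π/ω_d = 0.476 s.

T_p = 0.476 s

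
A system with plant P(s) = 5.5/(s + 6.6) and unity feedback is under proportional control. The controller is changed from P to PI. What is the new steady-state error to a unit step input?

Adding integral action puts a pole at s = 0 in the forward path, raising the system type to 1; a type-1 loop has zero steady-state error to a step.

0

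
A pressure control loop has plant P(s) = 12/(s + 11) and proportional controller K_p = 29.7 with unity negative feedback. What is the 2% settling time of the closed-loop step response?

T_s ≈ 0.0109 s

Closed-loop transfer function: T(s) = K_p·P(s)/(1 + K_p·P(s)) = 356.4/(s + 11 + 356.4) = 356.4/(s + 367.4).
Time constant τ = 1/367.4 = 0.002722 s, so the 2% settling time is about 4τ = 0.0109 s.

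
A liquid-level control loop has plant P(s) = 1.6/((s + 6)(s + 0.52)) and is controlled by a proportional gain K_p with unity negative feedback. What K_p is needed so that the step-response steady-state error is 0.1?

Steady-state error for a unit step on this type-0 loop is 1/(1 + K_p·P(0)).
P(0) = 0.5128. Require 1/(1 + K_p·0.5128) = 0.1, so 1 + 0.5128·K_p = 10.
K_p = (10 − 1)/0.5128 = 17.5.

K_p = 17.5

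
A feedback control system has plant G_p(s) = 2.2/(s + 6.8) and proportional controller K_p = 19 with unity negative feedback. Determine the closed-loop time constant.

Closed-loop transfer function: T(s) = K_p·G_p(s)/(1 + K_p·G_p(s)) = 41.8/(s + 6.8 + 41.8) = 41.8/(s + 48.6).
Time constant τ = 1/48.6 = 0.0206 s.

τ = 0.0206 s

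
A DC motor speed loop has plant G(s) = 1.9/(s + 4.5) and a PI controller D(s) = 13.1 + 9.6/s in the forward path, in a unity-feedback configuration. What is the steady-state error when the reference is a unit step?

The open loop D(s)G(s) has a pole at the origin (type 1), so the static position error constant is infinite and e_ss = 1/(1+∞) = 0.

0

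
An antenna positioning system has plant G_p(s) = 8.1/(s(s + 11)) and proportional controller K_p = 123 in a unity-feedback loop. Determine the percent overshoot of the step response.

From 1 + K_pG_p(s) = 0: s² + 11s + 996.3 = 0 ⇒ ω_n = 31.56, ζ = 0.1742.
%OS = 100·exp(−πζ/√(1−ζ²)) = 100·exp(−π·0.1742/√0.9696) = 57.4%.

57.4%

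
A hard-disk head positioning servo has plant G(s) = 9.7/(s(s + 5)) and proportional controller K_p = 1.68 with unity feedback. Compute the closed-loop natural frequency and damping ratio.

1 + K_p·G(s) = 0 gives s² + 5s + 16.3 = 0.
So ω_n² = 16.3 ⇒ ω_n = 4.037 rad/s, and ζ = 5/(2ω_n) = 0.619.

ω_n = 4.04 rad/s, ζ = 0.619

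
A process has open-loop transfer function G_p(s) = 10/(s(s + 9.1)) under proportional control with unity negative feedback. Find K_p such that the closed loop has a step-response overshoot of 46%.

From %OS = 100·exp(−πζ/√(1−ζ²)) = 46%, ζ = −ln(0.46)/√(π²+ln²(0.46)) = 0.24.
Characteristic equation s² + 9.1s + 10K_p = 0 gives ζ = 9.1/(2√(10K_p)).
Setting ζ = 0.24: √(10K_p) = 9.1/(2·0.24) = 18.96, so K_p = 359.6/10 = 36.

K_p = 36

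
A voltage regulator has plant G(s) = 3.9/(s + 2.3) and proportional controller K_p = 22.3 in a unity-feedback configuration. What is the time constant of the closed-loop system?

τ = 0.0112 s

Closed-loop transfer function: T(s) = K_p·G(s)/(1 + K_p·G(s)) = 86.97/(s + 2.3 + 86.97) = 86.97/(s + 89.27).
Time constant τ = 1/89.27 = 0.0112 s.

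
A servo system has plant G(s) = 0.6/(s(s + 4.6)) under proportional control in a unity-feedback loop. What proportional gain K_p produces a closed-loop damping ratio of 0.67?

K_p = 19.6

Closed-loop characteristic equation: s² + 4.6s + K_p·0.6 = 0.
So ω_n = √(0.6K_p) and 2ζω_n = 4.6, giving ζ = 4.6/(2√(0.6K_p)).
Setting ζ = 0.67: √(0.6K_p) = 4.6/(2·0.67) = 3.433, so K_p = 11.78/0.6 = 19.6.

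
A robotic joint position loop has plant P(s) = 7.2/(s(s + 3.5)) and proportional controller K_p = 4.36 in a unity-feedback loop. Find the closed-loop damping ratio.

ζ = 0.312

With unity feedback the closed-loop characteristic equation is s² + 3.5s + 4.36·7.2 = s² + 3.5s + 31.39 = 0.
Matching s² + 2ζω_n s + ω_n²: ω_n = √31.39 = 5.603 rad/s and 2ζω_n = 3.5, so ζ = 3.5/(2·5.603) = 0.312.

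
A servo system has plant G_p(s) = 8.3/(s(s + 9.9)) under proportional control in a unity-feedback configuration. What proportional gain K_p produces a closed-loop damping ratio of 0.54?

K_p = 10.1

Closed-loop characteristic equation: s² + 9.9s + K_p·8.3 = 0.
So ω_n = √(8.3K_p) and 2ζω_n = 9.9, giving ζ = 9.9/(2√(8.3K_p)).
Setting ζ = 0.54: √(8.3K_p) = 9.9/(2·0.54) = 9.167, so K_p = 84.03/8.3 = 10.1.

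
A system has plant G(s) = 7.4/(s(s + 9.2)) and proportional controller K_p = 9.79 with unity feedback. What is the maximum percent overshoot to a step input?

The closed-loop denominator s² + 9.2s + 72.45 gives ω_n = √72.45 = 8.512 and ζ = 9.2/(2ω_n) = 0.5404.
%OS = 100·exp(−πζ/√(1−ζ²)) = 100·exp(−π·0.5404/√0.7079) = 13.3%.

13.3%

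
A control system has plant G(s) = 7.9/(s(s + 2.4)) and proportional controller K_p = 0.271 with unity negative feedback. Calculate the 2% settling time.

T_s ≈ 3.33 s

The closed-loop denominator s² + 2.4s + 2.141 gives ω_n = √2.141 = 1.463 and ζ = 2.4/(2ω_n) = 0.8201.
2% settling time T_s ≈ 4/(ζω_n) = 4/1.2 = 3.33 s.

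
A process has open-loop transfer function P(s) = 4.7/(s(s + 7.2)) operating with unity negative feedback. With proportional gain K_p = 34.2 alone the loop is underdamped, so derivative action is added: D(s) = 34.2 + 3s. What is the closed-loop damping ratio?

ζ = 0.84

Forward path: (34.2 + 3s)·4.7/(s(s+7.2)). The closed-loop characteristic equation is s² + (7.2 + 4.7·3)s + 4.7·34.2 = 0.
That is s² + 21.3s + 160.7 = 0, so ω_n = 12.68 rad/s and ζ = 21.3/(2·12.68) = 0.84.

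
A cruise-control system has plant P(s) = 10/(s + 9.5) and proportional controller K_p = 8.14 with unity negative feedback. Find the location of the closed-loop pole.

Closed-loop transfer function: T(s) = K_p·P(s)/(1 + K_p·P(s)) = 81.4/(s + 9.5 + 81.4) = 81.4/(s + 90.9).
The closed-loop pole is at s = −90.9.

s = -90.9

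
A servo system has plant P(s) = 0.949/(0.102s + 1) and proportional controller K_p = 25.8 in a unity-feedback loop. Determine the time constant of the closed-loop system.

τ = 0.004 s

Closed loop: T(s) = K_p·P/(1+K_p·P) = 24.48/(0.102s + 1 + 24.48), with pole at s = −(1 + 24.48)/0.102 = −249.8.
Closed-loop time constant τ = 1/249.8 = 0.004 s.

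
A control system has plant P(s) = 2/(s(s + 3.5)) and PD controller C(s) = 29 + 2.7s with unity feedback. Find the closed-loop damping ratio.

ζ = 0.584

Forward path: (29 + 2.7s)·2/(s(s+3.5)). The closed-loop characteristic equation is s² + (3.5 + 2·2.7)s + 2·29 = 0.
That is s² + 8.9s + 58 = 0, so ω_n = 7.616 rad/s and ζ = 8.9/(2·7.616) = 0.5843.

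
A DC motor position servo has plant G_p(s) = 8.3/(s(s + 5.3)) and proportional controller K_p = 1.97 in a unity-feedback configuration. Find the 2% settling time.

From 1 + K_pG_p(s) = 0: s² + 5.3s + 16.35 = 0 ⇒ ω_n = 4.044, ζ = 0.6554.
2% settling time T_s ≈ 4/(ζω_n) = 4/2.65 = 1.51 s.

T_s ≈ 1.51 s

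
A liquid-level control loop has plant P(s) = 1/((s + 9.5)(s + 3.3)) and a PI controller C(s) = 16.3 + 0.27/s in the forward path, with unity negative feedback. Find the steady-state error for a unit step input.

The open loop C(s)P(s) has a pole at the origin (type 1), so the static position error constant is infinite and e_ss = 1/(1+∞) = 0.

0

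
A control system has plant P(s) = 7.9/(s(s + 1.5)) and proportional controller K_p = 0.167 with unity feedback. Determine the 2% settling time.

The closed-loop denominator s² + 1.5s + 1.319 gives ω_n = √1.319 = 1.149 and ζ = 1.5/(2ω_n) = 0.653.
2% settling time T_s ≈ 4/(ζω_n) = 4/0.75 = 5.33 s.

T_s ≈ 5.33 s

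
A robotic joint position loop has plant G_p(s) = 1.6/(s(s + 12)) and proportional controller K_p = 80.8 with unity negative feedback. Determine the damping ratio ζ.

The closed-loop denominator is s(s+12) + 80.8·1.6 = s² + 12s + 129.3.
So ω_n² = 129.3 ⇒ ω_n = 11.37 rad/s, and ζ = 12/(2ω_n) = 0.528.

ζ = 0.528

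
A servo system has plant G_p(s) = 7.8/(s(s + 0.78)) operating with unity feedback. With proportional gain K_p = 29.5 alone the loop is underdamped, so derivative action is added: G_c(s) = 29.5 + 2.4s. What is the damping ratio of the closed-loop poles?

Forward path: (29.5 + 2.4s)·7.8/(s(s+0.78)). The closed-loop characteristic equation is s² + (0.78 + 7.8·2.4)s + 7.8·29.5 = 0.
That is s² + 19.5s + 230.1 = 0, so ω_n = 15.17 rad/s and ζ = 19.5/(2·15.17) = 0.6428.

ζ = 0.643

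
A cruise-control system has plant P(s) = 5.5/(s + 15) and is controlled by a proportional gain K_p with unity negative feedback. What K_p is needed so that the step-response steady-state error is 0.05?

For a type-0 loop with proportional control, e_ss = 1/(1 + K_p·P(0)).
P(0) = 0.3667. Require 1/(1 + K_p·0.3667) = 0.05, so 1 + 0.3667·K_p = 20.
K_p = (20 − 1)/0.3667 = 51.8.

K_p = 51.8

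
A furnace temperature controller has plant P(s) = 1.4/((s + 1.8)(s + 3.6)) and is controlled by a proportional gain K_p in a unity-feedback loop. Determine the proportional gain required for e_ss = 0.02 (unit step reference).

Steady-state error for a unit step on this type-0 loop is 1/(1 + K_p·P(0)).
P(0) = 0.216. Require 1/(1 + K_p·0.216) = 0.02, so 1 + 0.216·K_p = 50.
K_p = (50 − 1)/0.216 = 227.

K_p = 227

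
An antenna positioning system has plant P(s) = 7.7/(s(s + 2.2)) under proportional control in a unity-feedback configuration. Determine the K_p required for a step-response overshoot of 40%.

From %OS = 100·exp(−πζ/√(1−ζ²)) = 40%, ζ = −ln(0.4)/√(π²+ln²(0.4)) = 0.28.
Characteristic equation s² + 2.2s + 7.7K_p = 0 gives ζ = 2.2/(2√(7.7K_p)).
Setting ζ = 0.28: √(7.7K_p) = 2.2/(2·0.28) = 3.929, so K_p = 15.43/7.7 = 2.

K_p = 2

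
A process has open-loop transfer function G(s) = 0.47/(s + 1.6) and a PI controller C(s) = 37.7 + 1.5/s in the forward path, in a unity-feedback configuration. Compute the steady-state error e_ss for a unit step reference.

0

The open loop C(s)G(s) has a pole at the origin (type 1), so the static position error constant is infinite and e_ss = 1/(1+∞) = 0.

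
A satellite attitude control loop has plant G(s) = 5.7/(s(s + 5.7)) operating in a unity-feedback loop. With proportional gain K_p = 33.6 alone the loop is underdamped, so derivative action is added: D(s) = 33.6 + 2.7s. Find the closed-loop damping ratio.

ζ = 0.762

Forward path: (33.6 + 2.7s)·5.7/(s(s+5.7)). The closed-loop characteristic equation is s² + (5.7 + 5.7·2.7)s + 5.7·33.6 = 0.
That is s² + 21.09s + 191.5 = 0, so ω_n = 13.84 rad/s and ζ = 21.09/(2·13.84) = 0.762.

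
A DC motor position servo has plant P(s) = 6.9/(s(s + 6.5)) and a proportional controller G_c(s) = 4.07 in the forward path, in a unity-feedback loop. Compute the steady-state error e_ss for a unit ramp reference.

The loop has one pole at the origin (type 1). Velocity error constant K_v = lim_{s→0} s·G_c(s)P(s) = 4.07·6.9/6.5 = 4.32.
Steady-state error to a unit ramp: e_ss = 1/K_v = 0.231.

0.231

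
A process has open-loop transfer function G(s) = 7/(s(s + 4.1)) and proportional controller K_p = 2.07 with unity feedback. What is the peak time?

T_p = 0.979 s

From 1 + K_pG(s) = 0: s² + 4.1s + 14.49 = 0 ⇒ ω_n = 3.807, ζ = 0.5385.
Damped frequency ω_d = ω_n√(1−ζ²) = 3.207 rad/s, so peak time T_p = π/ω_d = 0.979 s.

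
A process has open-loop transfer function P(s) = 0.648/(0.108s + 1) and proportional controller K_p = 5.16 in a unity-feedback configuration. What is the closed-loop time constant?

τ = 0.0249 s

Closed loop: T(s) = K_p·P/(1+K_p·P) = 3.344/(0.108s + 1 + 3.344), with pole at s = −(1 + 3.344)/0.108 = −40.22.
Closed-loop time constant τ = 1/40.22 = 0.0249 s.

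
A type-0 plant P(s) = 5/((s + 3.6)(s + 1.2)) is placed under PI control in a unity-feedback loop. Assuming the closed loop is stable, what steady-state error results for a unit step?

The PI controller's integrator makes the forward path type 1, so e_ss to a step is zero.

0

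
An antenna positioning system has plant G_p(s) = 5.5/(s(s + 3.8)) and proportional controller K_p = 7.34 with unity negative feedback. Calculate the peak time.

The closed-loop denominator s² + 3.8s + 40.37 gives ω_n = √40.37 = 6.354 and ζ = 3.8/(2ω_n) = 0.299.
Damped frequency ω_d = ω_n√(1−ζ²) = 6.063 rad/s, so peak time T_p = π/ω_d = 0.518 s.

T_p = 0.518 s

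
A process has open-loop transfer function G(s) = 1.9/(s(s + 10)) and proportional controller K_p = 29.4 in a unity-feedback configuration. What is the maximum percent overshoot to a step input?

Closed-loop characteristic equation: s² + 10s + 55.86 = 0, so ω_n = 7.474 rad/s and ζ = 10/(2·7.474) = 0.669.
%OS = 100·exp(−πζ/√(1−ζ²)) = 100·exp(−π·0.669/√0.5525) = 5.92%.

5.92%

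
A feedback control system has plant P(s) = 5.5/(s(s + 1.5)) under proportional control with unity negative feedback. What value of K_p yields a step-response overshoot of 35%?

From %OS = 100·exp(−πζ/√(1−ζ²)) = 35%, ζ = −ln(0.35)/√(π²+ln²(0.35)) = 0.3169.
Characteristic equation s² + 1.5s + 5.5K_p = 0 gives ζ = 1.5/(2√(5.5K_p)).
Setting ζ = 0.3169: √(5.5K_p) = 1.5/(2·0.3169) = 2.366, so K_p = 5.6/5.5 = 1.02.

K_p = 1.02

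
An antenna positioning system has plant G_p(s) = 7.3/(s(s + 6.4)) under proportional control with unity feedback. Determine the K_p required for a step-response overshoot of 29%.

K_p = 10.4

From %OS = 100·exp(−πζ/√(1−ζ²)) = 29%, ζ = −ln(0.29)/√(π²+ln²(0.29)) = 0.3666.
Characteristic equation s² + 6.4s + 7.3K_p = 0 gives ζ = 6.4/(2√(7.3K_p)).
Setting ζ = 0.3666: √(7.3K_p) = 6.4/(2·0.3666) = 8.729, so K_p = 76.19/7.3 = 10.4.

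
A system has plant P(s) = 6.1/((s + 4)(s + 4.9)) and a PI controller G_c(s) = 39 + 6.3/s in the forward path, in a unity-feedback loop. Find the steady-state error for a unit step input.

The open loop G_c(s)P(s) has a pole at the origin (type 1), so the static position error constant is infinite and e_ss = 1/(1+∞) = 0.

0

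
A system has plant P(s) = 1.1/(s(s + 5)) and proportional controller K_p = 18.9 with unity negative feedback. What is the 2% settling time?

Closed-loop characteristic equation: s² + 5s + 20.79 = 0, so ω_n = 4.56 rad/s and ζ = 5/(2·4.56) = 0.5483.
2% settling time T_s ≈ 4/(ζω_n) = 4/2.5 = 1.6 s.

T_s ≈ 1.6 s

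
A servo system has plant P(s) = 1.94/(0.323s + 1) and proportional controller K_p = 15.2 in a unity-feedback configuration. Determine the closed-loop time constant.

τ = 0.0106 s

Closed loop: T(s) = K_p·P/(1+K_p·P) = 29.49/(0.323s + 1 + 29.49), with pole at s = −(1 + 29.49)/0.323 = −94.39.
Closed-loop time constant τ = 1/94.39 = 0.0106 s.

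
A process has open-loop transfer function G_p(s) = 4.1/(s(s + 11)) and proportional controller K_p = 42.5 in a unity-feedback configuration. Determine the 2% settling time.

The closed-loop denominator s² + 11s + 174.2 gives ω_n = √174.2 = 13.2 and ζ = 11/(2ω_n) = 0.4167.
2% settling time T_s ≈ 4/(ζω_n) = 4/5.5 = 0.727 s.

T_s ≈ 0.727 s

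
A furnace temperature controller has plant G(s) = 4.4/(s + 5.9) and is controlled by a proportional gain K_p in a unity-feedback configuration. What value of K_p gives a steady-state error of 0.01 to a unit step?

For a type-0 loop with proportional control, e_ss = 1/(1 + K_p·G(0)).
G(0) = 0.7458. Require 1/(1 + K_p·0.7458) = 0.01, so 1 + 0.7458·K_p = 100.
K_p = (100 − 1)/0.7458 = 133.

K_p = 133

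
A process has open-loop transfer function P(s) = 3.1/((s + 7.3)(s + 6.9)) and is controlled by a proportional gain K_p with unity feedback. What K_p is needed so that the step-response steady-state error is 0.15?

For a type-0 loop with proportional control, e_ss = 1/(1 + K_p·P(0)).
P(0) = 0.06154. Require 1/(1 + K_p·0.06154) = 0.15, so 1 + 0.06154·K_p = 6.667.
K_p = (6.667 − 1)/0.06154 = 92.1.

K_p = 92.1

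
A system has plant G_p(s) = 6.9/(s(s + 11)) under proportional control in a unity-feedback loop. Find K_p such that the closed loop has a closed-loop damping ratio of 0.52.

K_p = 16.2

Closed-loop characteristic equation: s² + 11s + K_p·6.9 = 0.
So ω_n = √(6.9K_p) and 2ζω_n = 11, giving ζ = 11/(2√(6.9K_p)).
Setting ζ = 0.52: √(6.9K_p) = 11/(2·0.52) = 10.58, so K_p = 111.9/6.9 = 16.2.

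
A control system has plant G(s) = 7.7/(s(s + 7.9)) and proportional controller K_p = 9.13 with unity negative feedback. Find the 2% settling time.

T_s ≈ 1.01 s

From 1 + K_pG(s) = 0: s² + 7.9s + 70.3 = 0 ⇒ ω_n = 8.385, ζ = 0.4711.
2% settling time T_s ≈ 4/(ζω_n) = 4/3.95 = 1.01 s.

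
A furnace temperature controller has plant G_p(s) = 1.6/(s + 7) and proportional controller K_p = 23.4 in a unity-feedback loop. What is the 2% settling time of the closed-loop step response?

Closed-loop transfer function: T(s) = K_p·G_p(s)/(1 + K_p·G_p(s)) = 37.44/(s + 7 + 37.44) = 37.44/(s + 44.44).
Time constant τ = 1/44.44 = 0.0225 s, so the 2% settling time is about 4τ = 0.09 s.

T_s ≈ 0.09 s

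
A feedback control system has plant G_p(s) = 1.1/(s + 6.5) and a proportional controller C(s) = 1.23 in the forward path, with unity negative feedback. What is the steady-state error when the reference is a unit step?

The loop is type 0. Static position error constant K_pos = C(0)·G_p(0) = 1.23·0.1692 = 0.2082.
Steady-state error to a unit step: e_ss = 1/(1+K_pos) = 1/1.208 = 0.828.

0.828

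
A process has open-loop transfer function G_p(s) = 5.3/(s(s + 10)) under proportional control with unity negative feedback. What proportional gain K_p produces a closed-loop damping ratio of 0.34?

Closed-loop characteristic equation: s² + 10s + K_p·5.3 = 0.
So ω_n = √(5.3K_p) and 2ζω_n = 10, giving ζ = 10/(2√(5.3K_p)).
Setting ζ = 0.34: √(5.3K_p) = 10/(2·0.34) = 14.71, so K_p = 216.3/5.3 = 40.8.

K_p = 40.8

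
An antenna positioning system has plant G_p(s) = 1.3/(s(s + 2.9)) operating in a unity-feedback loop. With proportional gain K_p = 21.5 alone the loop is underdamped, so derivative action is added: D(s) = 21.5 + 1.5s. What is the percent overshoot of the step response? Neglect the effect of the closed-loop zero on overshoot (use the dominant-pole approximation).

Forward path: (21.5 + 1.5s)·1.3/(s(s+2.9)). The closed-loop characteristic equation is s² + (2.9 + 1.3·1.5)s + 1.3·21.5 = 0.
That is s² + 4.85s + 27.95 = 0, so ω_n = 5.287 rad/s and ζ = 4.85/(2·5.287) = 0.4587.
%OS = 100·exp(−πζ/√(1−ζ²)) = 19.8%.

19.8%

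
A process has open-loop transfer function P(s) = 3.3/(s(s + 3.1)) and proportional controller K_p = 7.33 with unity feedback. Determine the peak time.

From 1 + K_pP(s) = 0: s² + 3.1s + 24.19 = 0 ⇒ ω_n = 4.918, ζ = 0.3152.
Damped frequency ω_d = ω_n√(1−ζ²) = 4.668 rad/s, so peak time T_p = π/ω_d = 0.673 s.

T_p = 0.673 s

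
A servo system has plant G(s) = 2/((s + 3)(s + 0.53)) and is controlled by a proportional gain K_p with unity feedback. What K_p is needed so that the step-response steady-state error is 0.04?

The loop is type 0, so e_ss(step) = 1/(1 + K_pos) with K_pos = K_p·G(0).
G(0) = 1.258. Require 1/(1 + K_p·1.258) = 0.04, so 1 + 1.258·K_p = 25.
K_p = (25 − 1)/1.258 = 19.1.

K_p = 19.1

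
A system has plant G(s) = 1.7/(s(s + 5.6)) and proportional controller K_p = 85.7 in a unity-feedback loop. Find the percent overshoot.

From 1 + K_pG(s) = 0: s² + 5.6s + 145.7 = 0 ⇒ ω_n = 12.07, ζ = 0.232.
%OS = 100·exp(−πζ/√(1−ζ²)) = 100·exp(−π·0.232/√0.9462) = 47.3%.

47.3%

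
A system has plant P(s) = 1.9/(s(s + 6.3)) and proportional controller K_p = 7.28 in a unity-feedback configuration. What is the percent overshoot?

Closed-loop characteristic equation: s² + 6.3s + 13.83 = 0, so ω_n = 3.719 rad/s and ζ = 6.3/(2·3.719) = 0.847.
%OS = 100·exp(−πζ/√(1−ζ²)) = 100·exp(−π·0.847/√0.2826) = 0.67%.

0.67%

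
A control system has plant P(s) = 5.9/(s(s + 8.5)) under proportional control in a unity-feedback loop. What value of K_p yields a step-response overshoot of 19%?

K_p = 14

From %OS = 100·exp(−πζ/√(1−ζ²)) = 19%, ζ = −ln(0.19)/√(π²+ln²(0.19)) = 0.4673.
Characteristic equation s² + 8.5s + 5.9K_p = 0 gives ζ = 8.5/(2√(5.9K_p)).
Setting ζ = 0.4673: √(5.9K_p) = 8.5/(2·0.4673) = 9.094, so K_p = 82.7/5.9 = 14.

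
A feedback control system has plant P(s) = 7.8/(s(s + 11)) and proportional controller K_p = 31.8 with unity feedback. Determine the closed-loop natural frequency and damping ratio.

ω_n = 15.7 rad/s, ζ = 0.349

1 + K_p·P(s) = 0 gives s² + 11s + 248 = 0.
Matching s² + 2ζω_n s + ω_n²: ω_n = √248 = 15.75 rad/s and 2ζω_n = 11, so ζ = 11/(2·15.75) = 0.349.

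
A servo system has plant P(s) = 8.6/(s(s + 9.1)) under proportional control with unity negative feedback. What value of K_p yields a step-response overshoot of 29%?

From %OS = 100·exp(−πζ/√(1−ζ²)) = 29%, ζ = −ln(0.29)/√(π²+ln²(0.29)) = 0.3666.
Characteristic equation s² + 9.1s + 8.6K_p = 0 gives ζ = 9.1/(2√(8.6K_p)).
Setting ζ = 0.3666: √(8.6K_p) = 9.1/(2·0.3666) = 12.41, so K_p = 154/8.6 = 17.9.

K_p = 17.9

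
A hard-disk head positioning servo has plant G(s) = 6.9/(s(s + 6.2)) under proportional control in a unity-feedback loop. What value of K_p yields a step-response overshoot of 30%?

From %OS = 100·exp(−πζ/√(1−ζ²)) = 30%, ζ = −ln(0.3)/√(π²+ln²(0.3)) = 0.3579.
Characteristic equation s² + 6.2s + 6.9K_p = 0 gives ζ = 6.2/(2√(6.9K_p)).
Setting ζ = 0.3579: √(6.9K_p) = 6.2/(2·0.3579) = 8.663, so K_p = 75.04/6.9 = 10.9.

K_p = 10.9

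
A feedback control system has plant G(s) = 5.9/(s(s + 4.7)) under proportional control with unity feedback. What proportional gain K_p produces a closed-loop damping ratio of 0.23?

K_p = 17.7

Closed-loop characteristic equation: s² + 4.7s + K_p·5.9 = 0.
So ω_n = √(5.9K_p) and 2ζω_n = 4.7, giving ζ = 4.7/(2√(5.9K_p)).
Setting ζ = 0.23: √(5.9K_p) = 4.7/(2·0.23) = 10.22, so K_p = 104.4/5.9 = 17.7.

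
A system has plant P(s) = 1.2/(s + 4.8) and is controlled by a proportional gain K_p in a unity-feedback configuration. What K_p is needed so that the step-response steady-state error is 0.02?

K_p = 196

The loop is type 0, so e_ss(step) = 1/(1 + K_pos) with K_pos = K_p·P(0).
P(0) = 0.25. Require 1/(1 + K_p·0.25) = 0.02, so 1 + 0.25·K_p = 50.
K_p = (50 − 1)/0.25 = 196.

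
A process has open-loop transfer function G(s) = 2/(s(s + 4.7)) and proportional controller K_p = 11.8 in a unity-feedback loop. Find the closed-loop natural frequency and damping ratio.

ω_n = 4.86 rad/s, ζ = 0.484

With unity feedback the closed-loop characteristic equation is s² + 4.7s + 11.8·2 = s² + 4.7s + 23.6 = 0.
So ω_n² = 23.6 ⇒ ω_n = 4.858 rad/s, and ζ = 4.7/(2ω_n) = 0.484.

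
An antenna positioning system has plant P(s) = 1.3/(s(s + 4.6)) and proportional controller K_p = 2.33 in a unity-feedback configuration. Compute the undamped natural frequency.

1 + K_p·P(s) = 0 gives s² + 4.6s + 3.029 = 0.
Matching s² + 2ζω_n s + ω_n²: ω_n = √3.029 = 1.74 rad/s and 2ζω_n = 4.6, so ζ = 4.6/(2·1.74) = 1.32.

ω_n = 1.74 rad/s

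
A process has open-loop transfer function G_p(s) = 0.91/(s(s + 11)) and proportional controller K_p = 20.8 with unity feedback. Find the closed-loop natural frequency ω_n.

ω_n = 4.35 rad/s

The closed-loop denominator is s(s+11) + 20.8·0.91 = s² + 11s + 18.93.
Matching s² + 2ζω_n s + ω_n²: ω_n = √18.93 = 4.351 rad/s and 2ζω_n = 11, so ζ = 11/(2·4.351) = 1.26.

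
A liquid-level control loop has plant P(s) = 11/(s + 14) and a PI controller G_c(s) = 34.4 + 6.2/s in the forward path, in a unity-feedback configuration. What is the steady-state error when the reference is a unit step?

The open loop G_c(s)P(s) has a pole at the origin (type 1), so the static position error constant is infinite and e_ss = 1/(1+∞) = 0.

0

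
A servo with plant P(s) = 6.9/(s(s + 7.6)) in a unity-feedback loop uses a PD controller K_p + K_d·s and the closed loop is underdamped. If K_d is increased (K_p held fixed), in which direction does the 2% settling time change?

Characteristic equation s² + (7.6 + 6.9K_d)s + 6.9K_p = 0: raising K_d increases ζω_n = (7.6+6.9K_d)/2 while the loop stays underdamped, so T_s ≈ 4/(ζω_n) decreases.

decrease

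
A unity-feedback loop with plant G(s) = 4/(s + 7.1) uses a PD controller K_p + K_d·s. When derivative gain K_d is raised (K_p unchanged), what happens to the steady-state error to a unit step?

unchanged

At s = 0 the derivative term contributes nothing: C(0) = K_p regardless of K_d, so K_pos = K_p·G(0) and e_ss are unchanged.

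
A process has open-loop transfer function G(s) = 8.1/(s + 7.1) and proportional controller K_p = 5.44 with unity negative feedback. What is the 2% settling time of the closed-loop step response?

T_s ≈ 0.0782 s

Closed-loop transfer function: T(s) = K_p·G(s)/(1 + K_p·G(s)) = 44.06/(s + 7.1 + 44.06) = 44.06/(s + 51.16).
Time constant τ = 1/51.16 = 0.01954 s, so the 2% settling time is about 4τ = 0.0782 s.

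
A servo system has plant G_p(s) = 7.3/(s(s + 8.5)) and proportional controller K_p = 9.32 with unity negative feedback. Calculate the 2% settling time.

T_s ≈ 0.941 s

Closed-loop characteristic equation: s² + 8.5s + 68.04 = 0, so ω_n = 8.248 rad/s and ζ = 8.5/(2·8.248) = 0.5153.
2% settling time T_s ≈ 4/(ζω_n) = 4/4.25 = 0.941 s.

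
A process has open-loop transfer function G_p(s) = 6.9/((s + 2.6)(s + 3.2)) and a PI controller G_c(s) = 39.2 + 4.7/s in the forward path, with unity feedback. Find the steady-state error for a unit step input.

The open loop G_c(s)G_p(s) has a pole at the origin (type 1), so the static position error constant is infinite and e_ss = 1/(1+∞) = 0.

0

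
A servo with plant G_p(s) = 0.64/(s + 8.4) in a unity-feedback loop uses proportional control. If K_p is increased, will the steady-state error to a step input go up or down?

e_ss = 1/(1 + K_p·G_p(0)); a larger K_p raises the denominator, so e_ss decreases.

decrease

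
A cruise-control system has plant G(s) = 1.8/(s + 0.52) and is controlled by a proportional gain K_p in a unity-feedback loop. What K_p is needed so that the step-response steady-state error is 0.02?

K_p = 14.2

For a type-0 loop with proportional control, e_ss = 1/(1 + K_p·G(0)).
G(0) = 3.462. Require 1/(1 + K_p·3.462) = 0.02, so 1 + 3.462·K_p = 50.
K_p = (50 − 1)/3.462 = 14.2.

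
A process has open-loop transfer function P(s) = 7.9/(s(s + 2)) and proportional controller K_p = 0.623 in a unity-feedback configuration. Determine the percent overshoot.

From 1 + K_pP(s) = 0: s² + 2s + 4.922 = 0 ⇒ ω_n = 2.218, ζ = 0.4508.
%OS = 100·exp(−πζ/√(1−ζ²)) = 100·exp(−π·0.4508/√0.7968) = 20.5%.

20.5%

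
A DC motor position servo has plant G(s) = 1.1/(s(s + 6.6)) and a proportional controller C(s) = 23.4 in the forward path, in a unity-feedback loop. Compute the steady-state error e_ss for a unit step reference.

0

The open loop C(s)G(s) has a pole at the origin (type 1), so the static position error constant is infinite and e_ss = 1/(1+∞) = 0.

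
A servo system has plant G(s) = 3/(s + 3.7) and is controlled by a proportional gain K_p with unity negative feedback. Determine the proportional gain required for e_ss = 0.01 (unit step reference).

K_p = 122

For a type-0 loop with proportional control, e_ss = 1/(1 + K_p·G(0)).
G(0) = 0.8108. Require 1/(1 + K_p·0.8108) = 0.01, so 1 + 0.8108·K_p = 100.
K_p = (100 − 1)/0.8108 = 122.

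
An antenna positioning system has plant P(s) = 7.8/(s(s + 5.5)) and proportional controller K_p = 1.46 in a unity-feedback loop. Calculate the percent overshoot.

From 1 + K_pP(s) = 0: s² + 5.5s + 11.39 = 0 ⇒ ω_n = 3.375, ζ = 0.8149.
%OS = 100·exp(−πζ/√(1−ζ²)) = 100·exp(−π·0.8149/√0.3359) = 1.21%.

1.21%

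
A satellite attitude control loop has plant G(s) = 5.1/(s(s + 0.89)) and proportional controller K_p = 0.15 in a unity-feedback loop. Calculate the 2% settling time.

T_s ≈ 8.99 s

The closed-loop denominator s² + 0.89s + 0.765 gives ω_n = √0.765 = 0.8746 and ζ = 0.89/(2ω_n) = 0.5088.
2% settling time T_s ≈ 4/(ζω_n) = 4/0.445 = 8.99 s.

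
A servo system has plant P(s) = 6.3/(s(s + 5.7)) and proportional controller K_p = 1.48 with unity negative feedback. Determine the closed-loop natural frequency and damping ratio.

ω_n = 3.05 rad/s, ζ = 0.933

1 + K_p·P(s) = 0 gives s² + 5.7s + 9.324 = 0.
Matching s² + 2ζω_n s + ω_n²: ω_n = √9.324 = 3.054 rad/s and 2ζω_n = 5.7, so ζ = 5.7/(2·3.054) = 0.933.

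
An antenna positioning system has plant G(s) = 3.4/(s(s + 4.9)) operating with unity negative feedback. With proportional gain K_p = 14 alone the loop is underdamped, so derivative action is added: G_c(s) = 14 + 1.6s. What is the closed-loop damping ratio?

ζ = 0.749

Forward path: (14 + 1.6s)·3.4/(s(s+4.9)). The closed-loop characteristic equation is s² + (4.9 + 3.4·1.6)s + 3.4·14 = 0.
That is s² + 10.34s + 47.6 = 0, so ω_n = 6.899 rad/s and ζ = 10.34/(2·6.899) = 0.7494.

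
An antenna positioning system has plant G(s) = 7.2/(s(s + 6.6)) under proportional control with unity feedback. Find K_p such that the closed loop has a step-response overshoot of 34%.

K_p = 14.3

From %OS = 100·exp(−πζ/√(1−ζ²)) = 34%, ζ = −ln(0.34)/√(π²+ln²(0.34)) = 0.3248.
Characteristic equation s² + 6.6s + 7.2K_p = 0 gives ζ = 6.6/(2√(7.2K_p)).
Setting ζ = 0.3248: √(7.2K_p) = 6.6/(2·0.3248) = 10.16, so K_p = 103.2/7.2 = 14.3.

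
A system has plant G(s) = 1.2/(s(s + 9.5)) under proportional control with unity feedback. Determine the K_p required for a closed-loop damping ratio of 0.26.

K_p = 278

Closed-loop characteristic equation: s² + 9.5s + K_p·1.2 = 0.
So ω_n = √(1.2K_p) and 2ζω_n = 9.5, giving ζ = 9.5/(2√(1.2K_p)).
Setting ζ = 0.26: √(1.2K_p) = 9.5/(2·0.26) = 18.27, so K_p = 333.8/1.2 = 278.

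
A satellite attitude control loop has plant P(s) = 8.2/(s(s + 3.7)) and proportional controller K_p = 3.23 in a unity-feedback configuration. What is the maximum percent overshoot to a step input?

29.8%

From 1 + K_pP(s) = 0: s² + 3.7s + 26.49 = 0 ⇒ ω_n = 5.146, ζ = 0.3595.
%OS = 100·exp(−πζ/√(1−ζ²)) = 100·exp(−π·0.3595/√0.8708) = 29.8%.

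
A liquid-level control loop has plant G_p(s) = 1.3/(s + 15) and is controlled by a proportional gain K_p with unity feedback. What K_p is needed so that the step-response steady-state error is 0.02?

The loop is type 0, so e_ss(step) = 1/(1 + K_pos) with K_pos = K_p·G_p(0).
G_p(0) = 0.08667. Require 1/(1 + K_p·0.08667) = 0.02, so 1 + 0.08667·K_p = 50.
K_p = (50 − 1)/0.08667 = 565.

K_p = 565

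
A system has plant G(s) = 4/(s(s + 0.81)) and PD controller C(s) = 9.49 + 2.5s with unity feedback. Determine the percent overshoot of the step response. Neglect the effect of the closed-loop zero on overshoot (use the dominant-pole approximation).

Forward path: (9.49 + 2.5s)·4/(s(s+0.81)). The closed-loop characteristic equation is s² + (0.81 + 4·2.5)s + 4·9.49 = 0.
That is s² + 10.81s + 37.96 = 0, so ω_n = 6.161 rad/s and ζ = 10.81/(2·6.161) = 0.8773.
%OS = 100·exp(−πζ/√(1−ζ²)) = 0.321%.

0.321%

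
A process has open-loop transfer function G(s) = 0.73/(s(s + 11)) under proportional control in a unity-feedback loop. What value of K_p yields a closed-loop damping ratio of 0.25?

K_p = 663

Closed-loop characteristic equation: s² + 11s + K_p·0.73 = 0.
So ω_n = √(0.73K_p) and 2ζω_n = 11, giving ζ = 11/(2√(0.73K_p)).
Setting ζ = 0.25: √(0.73K_p) = 11/(2·0.25) = 22, so K_p = 484/0.73 = 663.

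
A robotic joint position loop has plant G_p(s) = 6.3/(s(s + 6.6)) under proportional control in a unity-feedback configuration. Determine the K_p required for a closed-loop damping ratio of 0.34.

Closed-loop characteristic equation: s² + 6.6s + K_p·6.3 = 0.
So ω_n = √(6.3K_p) and 2ζω_n = 6.6, giving ζ = 6.6/(2√(6.3K_p)).
Setting ζ = 0.34: √(6.3K_p) = 6.6/(2·0.34) = 9.706, so K_p = 94.2/6.3 = 15.

K_p = 15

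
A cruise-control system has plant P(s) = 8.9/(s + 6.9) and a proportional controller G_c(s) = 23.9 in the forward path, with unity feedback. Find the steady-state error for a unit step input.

0.0314

The loop is type 0. Static position error constant K_pos = G_c(0)·P(0) = 23.9·1.29 = 30.83.
Steady-state error to a unit step: e_ss = 1/(1+K_pos) = 1/31.83 = 0.0314.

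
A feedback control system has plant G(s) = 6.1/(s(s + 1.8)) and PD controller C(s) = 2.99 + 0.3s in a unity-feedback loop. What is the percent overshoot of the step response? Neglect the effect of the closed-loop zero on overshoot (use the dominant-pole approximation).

22.9%

Forward path: (2.99 + 0.3s)·6.1/(s(s+1.8)). The closed-loop characteristic equation is s² + (1.8 + 6.1·0.3)s + 6.1·2.99 = 0.
That is s² + 3.63s + 18.24 = 0, so ω_n = 4.271 rad/s and ζ = 3.63/(2·4.271) = 0.425.
%OS = 100·exp(−πζ/√(1−ζ²)) = 22.9%.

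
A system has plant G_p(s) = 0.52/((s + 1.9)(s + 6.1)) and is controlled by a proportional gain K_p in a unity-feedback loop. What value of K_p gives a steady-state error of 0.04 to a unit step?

Steady-state error for a unit step on this type-0 loop is 1/(1 + K_p·G_p(0)).
G_p(0) = 0.04487. Require 1/(1 + K_p·0.04487) = 0.04, so 1 + 0.04487·K_p = 25.
K_p = (25 − 1)/0.04487 = 535.

K_p = 535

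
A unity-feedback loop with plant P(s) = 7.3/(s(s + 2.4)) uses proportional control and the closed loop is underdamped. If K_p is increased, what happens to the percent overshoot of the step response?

increase

Characteristic equation s² + 2.4s + K_p·7.3 = 0: raising K_p raises ω_n while 2ζω_n = 2.4 is fixed, so ζ falls and overshoot grows.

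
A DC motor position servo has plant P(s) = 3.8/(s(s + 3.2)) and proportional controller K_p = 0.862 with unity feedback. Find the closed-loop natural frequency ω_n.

ω_n = 1.81 rad/s

1 + K_p·P(s) = 0 gives s² + 3.2s + 3.276 = 0.
So ω_n² = 3.276 ⇒ ω_n = 1.81 rad/s, and ζ = 3.2/(2ω_n) = 0.884.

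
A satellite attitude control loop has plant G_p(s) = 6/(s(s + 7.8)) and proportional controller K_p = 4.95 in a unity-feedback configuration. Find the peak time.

Closed-loop characteristic equation: s² + 7.8s + 29.7 = 0, so ω_n = 5.45 rad/s and ζ = 7.8/(2·5.45) = 0.7156.
Damped frequency ω_d = ω_n√(1−ζ²) = 3.807 rad/s, so peak time T_p = π/ω_d = 0.825 s.

T_p = 0.825 s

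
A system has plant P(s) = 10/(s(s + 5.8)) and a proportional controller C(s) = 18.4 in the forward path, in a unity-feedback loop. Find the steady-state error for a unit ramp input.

The loop has one pole at the origin (type 1). Velocity error constant K_v = lim_{s→0} s·C(s)P(s) = 18.4·10/5.8 = 31.72.
Steady-state error to a unit ramp: e_ss = 1/K_v = 0.0315.

0.0315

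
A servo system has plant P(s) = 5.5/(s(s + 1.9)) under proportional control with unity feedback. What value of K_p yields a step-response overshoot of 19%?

K_p = 0.751

From %OS = 100·exp(−πζ/√(1−ζ²)) = 19%, ζ = −ln(0.19)/√(π²+ln²(0.19)) = 0.4673.
Characteristic equation s² + 1.9s + 5.5K_p = 0 gives ζ = 1.9/(2√(5.5K_p)).
Setting ζ = 0.4673: √(5.5K_p) = 1.9/(2·0.4673) = 2.033, so K_p = 4.132/5.5 = 0.751.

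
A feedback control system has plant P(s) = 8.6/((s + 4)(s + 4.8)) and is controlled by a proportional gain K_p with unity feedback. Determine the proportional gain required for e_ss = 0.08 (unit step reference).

For a type-0 loop with proportional control, e_ss = 1/(1 + K_p·P(0)).
P(0) = 0.4479. Require 1/(1 + K_p·0.4479) = 0.08, so 1 + 0.4479·K_p = 12.5.
K_p = (12.5 − 1)/0.4479 = 25.7.

K_p = 25.7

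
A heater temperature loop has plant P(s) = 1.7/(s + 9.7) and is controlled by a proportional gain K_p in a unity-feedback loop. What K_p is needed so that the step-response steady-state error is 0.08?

The loop is type 0, so e_ss(step) = 1/(1 + K_pos) with K_pos = K_p·P(0).
P(0) = 0.1753. Require 1/(1 + K_p·0.1753) = 0.08, so 1 + 0.1753·K_p = 12.5.
K_p = (12.5 − 1)/0.1753 = 65.6.

K_p = 65.6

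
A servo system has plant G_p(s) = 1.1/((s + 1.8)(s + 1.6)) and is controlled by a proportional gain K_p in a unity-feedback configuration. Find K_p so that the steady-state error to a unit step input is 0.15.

The loop is type 0, so e_ss(step) = 1/(1 + K_pos) with K_pos = K_p·G_p(0).
G_p(0) = 0.3819. Require 1/(1 + K_p·0.3819) = 0.15, so 1 + 0.3819·K_p = 6.667.
K_p = (6.667 − 1)/0.3819 = 14.8.

K_p = 14.8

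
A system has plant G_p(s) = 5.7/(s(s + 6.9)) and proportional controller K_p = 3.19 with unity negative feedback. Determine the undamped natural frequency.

1 + K_p·G_p(s) = 0 gives s² + 6.9s + 18.18 = 0.
Matching s² + 2ζω_n s + ω_n²: ω_n = √18.18 = 4.264 rad/s and 2ζω_n = 6.9, so ζ = 6.9/(2·4.264) = 0.809.

ω_n = 4.26 rad/s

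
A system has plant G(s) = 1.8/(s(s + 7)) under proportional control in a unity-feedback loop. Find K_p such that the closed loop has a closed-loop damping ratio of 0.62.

K_p = 17.7

Closed-loop characteristic equation: s² + 7s + K_p·1.8 = 0.
So ω_n = √(1.8K_p) and 2ζω_n = 7, giving ζ = 7/(2√(1.8K_p)).
Setting ζ = 0.62: √(1.8K_p) = 7/(2·0.62) = 5.645, so K_p = 31.87/1.8 = 17.7.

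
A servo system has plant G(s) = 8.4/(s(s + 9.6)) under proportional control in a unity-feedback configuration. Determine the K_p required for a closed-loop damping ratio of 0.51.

Closed-loop characteristic equation: s² + 9.6s + K_p·8.4 = 0.
So ω_n = √(8.4K_p) and 2ζω_n = 9.6, giving ζ = 9.6/(2√(8.4K_p)).
Setting ζ = 0.51: √(8.4K_p) = 9.6/(2·0.51) = 9.412, so K_p = 88.58/8.4 = 10.5.

K_p = 10.5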